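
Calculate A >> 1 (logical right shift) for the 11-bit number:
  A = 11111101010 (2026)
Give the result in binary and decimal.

Logical shift right by 1: drop the bottom 1 bit(s), prepend 1 zero(s) on the left.
  11111101010  ->  keep [1111110101], discard [0], prepend 0
= 01111110101

Answer: 01111110101 (1013)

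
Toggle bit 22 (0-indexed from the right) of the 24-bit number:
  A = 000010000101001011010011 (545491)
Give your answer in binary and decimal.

Mask = 1 << 22 = 010000000000000000000000
Bit 22 of A is 0; XOR with the mask flips it to 1.
  000010000101001011010011
^ 010000000000000000000000
--------------------------
  010010000101001011010011

Answer: 010010000101001011010011 (4739795)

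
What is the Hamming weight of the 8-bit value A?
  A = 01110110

01110110
1-bits at positions (from bit 0 = LSB): 1, 2, 4, 5, 6
Count = 5

Answer: 5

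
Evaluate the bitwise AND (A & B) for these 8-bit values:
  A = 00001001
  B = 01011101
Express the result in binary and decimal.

Apply & to each column (1 only where both bits are 1):
  00001001
& 01011101
----------
  00001001

Answer: 00001001 (9)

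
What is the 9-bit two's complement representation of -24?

1. Binary of +24:  000011000
2. Invert bits:     111100111
3. Add 1:           111101000

Answer: 111101000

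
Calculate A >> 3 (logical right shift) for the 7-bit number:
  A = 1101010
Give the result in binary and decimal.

Logical shift right by 3: drop the bottom 3 bit(s), prepend 3 zero(s) on the left.
  1101010  ->  keep [1101], discard [010], prepend 000
= 0001101

Answer: 0001101 (13)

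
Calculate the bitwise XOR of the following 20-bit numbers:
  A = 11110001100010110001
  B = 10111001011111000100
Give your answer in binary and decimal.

Apply ^ to each column (1 where bits differ):
  11110001100010110001
^ 10111001011111000100
----------------------
  01001000111101110101

Answer: 01001000111101110101 (298869)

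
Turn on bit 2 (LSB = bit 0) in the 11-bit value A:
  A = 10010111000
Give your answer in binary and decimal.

Mask = 1 << 2 = 00000000100
Bit 2 of A is 0, so OR-ing with the mask flips it to 1.
  10010111000
| 00000000100
-------------
  10010111100

Answer: 10010111100 (1212)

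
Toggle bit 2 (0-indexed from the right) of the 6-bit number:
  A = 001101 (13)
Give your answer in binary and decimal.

Mask = 1 << 2 = 000100
Bit 2 of A is 1; XOR with the mask flips it to 0.
  001101
^ 000100
--------
  001001

Answer: 001001 (9)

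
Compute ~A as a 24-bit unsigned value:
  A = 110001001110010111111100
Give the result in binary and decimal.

Flip each bit (0->1, 1->0):
  110001001110010111111100
  001110110001101000000011

Answer: 001110110001101000000011 (3873283)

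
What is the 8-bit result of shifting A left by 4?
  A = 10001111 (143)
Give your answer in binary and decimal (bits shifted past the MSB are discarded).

Shift left by 4: drop the top 4 bit(s), append 4 zero(s) on the right.
  10001111  ->  discard [1000], keep [1111], append 0000
= 11110000

Answer: 11110000 (240)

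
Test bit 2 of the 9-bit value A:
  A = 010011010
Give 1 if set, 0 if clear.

Bit 2 is the 3rd from the right.
  010011010
        ^
That bit is 0.

Answer: 0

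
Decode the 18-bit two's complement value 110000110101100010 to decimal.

MSB is 1, so the value is negative. Find the magnitude:
1. Invert bits:  001111001010011101
2. Add 1:        001111001010011110  = 62110
3. Apply sign:   -62110

Answer: -62110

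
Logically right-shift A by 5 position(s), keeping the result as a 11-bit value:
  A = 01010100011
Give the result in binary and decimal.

Logical shift right by 5: drop the bottom 5 bit(s), prepend 5 zero(s) on the left.
  01010100011  ->  keep [010101], discard [00011], prepend 00000
= 00000010101

Answer: 00000010101 (21)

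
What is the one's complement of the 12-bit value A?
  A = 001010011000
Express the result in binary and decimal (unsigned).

Flip each bit (0->1, 1->0):
  001010011000
  110101100111

Answer: 110101100111 (3431)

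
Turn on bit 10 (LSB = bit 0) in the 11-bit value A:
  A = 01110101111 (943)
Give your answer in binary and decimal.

Mask = 1 << 10 = 10000000000
Bit 10 of A is 0, so OR-ing with the mask flips it to 1.
  01110101111
| 10000000000
-------------
  11110101111

Answer: 11110101111 (1967)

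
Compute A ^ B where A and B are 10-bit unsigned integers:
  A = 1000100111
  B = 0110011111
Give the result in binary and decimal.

Apply ^ to each column (1 where bits differ):
  1000100111
^ 0110011111
------------
  1110111000

Answer: 1110111000 (952)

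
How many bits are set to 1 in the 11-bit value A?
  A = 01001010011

01001010011
1-bits at positions (from bit 0 = LSB): 0, 1, 4, 6, 9
Count = 5

Answer: 5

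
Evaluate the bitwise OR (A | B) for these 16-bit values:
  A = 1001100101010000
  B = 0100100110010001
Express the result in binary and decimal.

Apply | to each column (1 where either bit is 1):
  1001100101010000
| 0100100110010001
------------------
  1101100111010001

Answer: 1101100111010001 (55761)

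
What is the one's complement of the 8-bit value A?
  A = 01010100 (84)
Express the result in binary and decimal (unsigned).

Flip each bit (0->1, 1->0):
  01010100
  10101011

Answer: 10101011 (171)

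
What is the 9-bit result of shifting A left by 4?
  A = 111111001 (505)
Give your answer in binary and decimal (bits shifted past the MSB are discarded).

Shift left by 4: drop the top 4 bit(s), append 4 zero(s) on the right.
  111111001  ->  discard [1111], keep [11001], append 0000
= 110010000

Answer: 110010000 (400)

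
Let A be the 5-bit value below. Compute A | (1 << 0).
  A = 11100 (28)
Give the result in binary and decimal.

Mask = 1 << 0 = 00001
Bit 0 of A is 0, so OR-ing with the mask flips it to 1.
  11100
| 00001
-------
  11101

Answer: 11101 (29)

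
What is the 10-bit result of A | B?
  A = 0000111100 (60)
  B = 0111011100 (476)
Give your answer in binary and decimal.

Apply | to each column (1 where either bit is 1):
  0000111100
| 0111011100
------------
  0111111100

Answer: 0111111100 (508)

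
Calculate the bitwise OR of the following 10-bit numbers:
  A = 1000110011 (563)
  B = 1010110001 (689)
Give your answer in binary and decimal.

Apply | to each column (1 where either bit is 1):
  1000110011
| 1010110001
------------
  1010110011

Answer: 1010110011 (691)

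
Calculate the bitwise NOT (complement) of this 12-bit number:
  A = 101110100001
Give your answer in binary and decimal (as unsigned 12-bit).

Flip each bit (0->1, 1->0):
  101110100001
  010001011110

Answer: 010001011110 (1118)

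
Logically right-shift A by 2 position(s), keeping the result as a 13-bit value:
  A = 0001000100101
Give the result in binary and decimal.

Logical shift right by 2: drop the bottom 2 bit(s), prepend 2 zero(s) on the left.
  0001000100101  ->  keep [00010001001], discard [01], prepend 00
= 0000010001001

Answer: 0000010001001 (137)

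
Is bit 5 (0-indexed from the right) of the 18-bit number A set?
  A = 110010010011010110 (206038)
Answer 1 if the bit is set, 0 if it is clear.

Bit 5 is the 6th from the right.
  110010010011010110
              ^
That bit is 0.

Answer: 0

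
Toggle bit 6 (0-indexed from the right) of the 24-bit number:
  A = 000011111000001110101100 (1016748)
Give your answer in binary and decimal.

Mask = 1 << 6 = 000000000000000001000000
Bit 6 of A is 0; XOR with the mask flips it to 1.
  000011111000001110101100
^ 000000000000000001000000
--------------------------
  000011111000001111101100

Answer: 000011111000001111101100 (1016812)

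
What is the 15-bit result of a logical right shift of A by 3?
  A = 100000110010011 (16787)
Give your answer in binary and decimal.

Logical shift right by 3: drop the bottom 3 bit(s), prepend 3 zero(s) on the left.
  100000110010011  ->  keep [100000110010], discard [011], prepend 000
= 000100000110010

Answer: 000100000110010 (2098)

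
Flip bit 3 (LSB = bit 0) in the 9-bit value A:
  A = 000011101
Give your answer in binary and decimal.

Mask = 1 << 3 = 000001000
Bit 3 of A is 1; XOR with the mask flips it to 0.
  000011101
^ 000001000
-----------
  000010101

Answer: 000010101 (21)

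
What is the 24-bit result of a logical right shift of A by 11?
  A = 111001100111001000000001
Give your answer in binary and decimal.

Logical shift right by 11: drop the bottom 11 bit(s), prepend 11 zero(s) on the left.
  111001100111001000000001  ->  keep [1110011001110], discard [01000000001], prepend 00000000000
= 000000000001110011001110

Answer: 000000000001110011001110 (7374)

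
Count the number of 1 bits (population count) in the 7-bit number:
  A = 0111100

0111100
1-bits at positions (from bit 0 = LSB): 2, 3, 4, 5
Count = 4

Answer: 4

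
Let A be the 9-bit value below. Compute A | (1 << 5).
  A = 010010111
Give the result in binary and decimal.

Mask = 1 << 5 = 000100000
Bit 5 of A is 0, so OR-ing with the mask flips it to 1.
  010010111
| 000100000
-----------
  010110111

Answer: 010110111 (183)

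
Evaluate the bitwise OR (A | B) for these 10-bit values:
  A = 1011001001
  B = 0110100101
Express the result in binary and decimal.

Apply | to each column (1 where either bit is 1):
  1011001001
| 0110100101
------------
  1111101101

Answer: 1111101101 (1005)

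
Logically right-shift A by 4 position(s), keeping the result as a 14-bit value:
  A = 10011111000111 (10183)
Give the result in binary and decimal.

Logical shift right by 4: drop the bottom 4 bit(s), prepend 4 zero(s) on the left.
  10011111000111  ->  keep [1001111100], discard [0111], prepend 0000
= 00001001111100

Answer: 00001001111100 (636)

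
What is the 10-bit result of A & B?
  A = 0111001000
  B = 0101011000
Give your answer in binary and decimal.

Apply & to each column (1 only where both bits are 1):
  0111001000
& 0101011000
------------
  0101001000

Answer: 0101001000 (328)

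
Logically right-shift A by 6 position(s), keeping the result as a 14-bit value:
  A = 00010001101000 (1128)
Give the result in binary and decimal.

Logical shift right by 6: drop the bottom 6 bit(s), prepend 6 zero(s) on the left.
  00010001101000  ->  keep [00010001], discard [101000], prepend 000000
= 00000000010001

Answer: 00000000010001 (17)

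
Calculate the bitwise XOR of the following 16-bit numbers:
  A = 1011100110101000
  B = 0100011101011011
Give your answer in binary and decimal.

Apply ^ to each column (1 where bits differ):
  1011100110101000
^ 0100011101011011
------------------
  1111111011110011

Answer: 1111111011110011 (65267)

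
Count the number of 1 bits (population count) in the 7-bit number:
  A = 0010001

0010001
1-bits at positions (from bit 0 = LSB): 0, 4
Count = 2

Answer: 2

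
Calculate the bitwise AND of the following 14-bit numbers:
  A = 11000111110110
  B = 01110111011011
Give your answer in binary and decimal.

Apply & to each column (1 only where both bits are 1):
  11000111110110
& 01110111011011
----------------
  01000111010010

Answer: 01000111010010 (4562)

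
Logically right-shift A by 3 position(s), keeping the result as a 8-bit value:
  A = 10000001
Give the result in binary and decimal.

Logical shift right by 3: drop the bottom 3 bit(s), prepend 3 zero(s) on the left.
  10000001  ->  keep [10000], discard [001], prepend 000
= 00010000

Answer: 00010000 (16)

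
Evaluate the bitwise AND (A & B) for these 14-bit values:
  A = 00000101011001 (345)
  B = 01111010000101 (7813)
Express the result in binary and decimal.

Apply & to each column (1 only where both bits are 1):
  00000101011001
& 01111010000101
----------------
  00000000000001

Answer: 00000000000001 (1)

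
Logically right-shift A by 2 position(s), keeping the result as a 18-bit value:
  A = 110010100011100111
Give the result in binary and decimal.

Logical shift right by 2: drop the bottom 2 bit(s), prepend 2 zero(s) on the left.
  110010100011100111  ->  keep [1100101000111001], discard [11], prepend 00
= 001100101000111001

Answer: 001100101000111001 (51769)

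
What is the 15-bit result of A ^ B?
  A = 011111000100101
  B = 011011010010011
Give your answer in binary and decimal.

Apply ^ to each column (1 where bits differ):
  011111000100101
^ 011011010010011
-----------------
  000100010110110

Answer: 000100010110110 (2230)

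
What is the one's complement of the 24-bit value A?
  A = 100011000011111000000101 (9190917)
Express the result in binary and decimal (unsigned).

Flip each bit (0->1, 1->0):
  100011000011111000000101
  011100111100000111111010

Answer: 011100111100000111111010 (7586298)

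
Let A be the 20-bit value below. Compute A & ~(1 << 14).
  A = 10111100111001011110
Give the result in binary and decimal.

Mask = ~(1 << 14) = 11111011111111111111
Bit 14 of A is 1, so AND-ing with the mask clears it to 0.
  10111100111001011110
& 11111011111111111111
----------------------
  10111000111001011110

Answer: 10111000111001011110 (757342)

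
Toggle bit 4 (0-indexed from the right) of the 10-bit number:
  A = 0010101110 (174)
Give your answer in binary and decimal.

Mask = 1 << 4 = 0000010000
Bit 4 of A is 0; XOR with the mask flips it to 1.
  0010101110
^ 0000010000
------------
  0010111110

Answer: 0010111110 (190)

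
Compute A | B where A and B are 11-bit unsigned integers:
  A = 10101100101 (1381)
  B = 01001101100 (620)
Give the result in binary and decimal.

Apply | to each column (1 where either bit is 1):
  10101100101
| 01001101100
-------------
  11101101101

Answer: 11101101101 (1901)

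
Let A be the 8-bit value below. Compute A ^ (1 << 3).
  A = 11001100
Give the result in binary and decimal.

Mask = 1 << 3 = 00001000
Bit 3 of A is 1; XOR with the mask flips it to 0.
  11001100
^ 00001000
----------
  11000100

Answer: 11000100 (196)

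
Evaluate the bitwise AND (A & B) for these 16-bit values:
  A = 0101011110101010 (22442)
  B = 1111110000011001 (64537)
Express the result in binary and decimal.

Apply & to each column (1 only where both bits are 1):
  0101011110101010
& 1111110000011001
------------------
  0101010000001000

Answer: 0101010000001000 (21512)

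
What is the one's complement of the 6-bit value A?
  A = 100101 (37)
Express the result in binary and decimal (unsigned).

Flip each bit (0->1, 1->0):
  100101
  011010

Answer: 011010 (26)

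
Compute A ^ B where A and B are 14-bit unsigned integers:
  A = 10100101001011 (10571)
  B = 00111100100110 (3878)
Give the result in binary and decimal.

Apply ^ to each column (1 where bits differ):
  10100101001011
^ 00111100100110
----------------
  10011001101101

Answer: 10011001101101 (9837)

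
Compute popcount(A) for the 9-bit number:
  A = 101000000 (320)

101000000
1-bits at positions (from bit 0 = LSB): 6, 8
Count = 2

Answer: 2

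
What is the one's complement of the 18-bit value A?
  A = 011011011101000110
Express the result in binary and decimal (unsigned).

Flip each bit (0->1, 1->0):
  011011011101000110
  100100100010111001

Answer: 100100100010111001 (149689)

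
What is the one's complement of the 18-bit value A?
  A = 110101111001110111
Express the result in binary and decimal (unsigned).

Flip each bit (0->1, 1->0):
  110101111001110111
  001010000110001000

Answer: 001010000110001000 (41352)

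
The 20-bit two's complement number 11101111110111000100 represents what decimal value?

MSB is 1, so the value is negative. Find the magnitude:
1. Invert bits:  00010000001000111011
2. Add 1:        00010000001000111100  = 66108
3. Apply sign:   -66108

Answer: -66108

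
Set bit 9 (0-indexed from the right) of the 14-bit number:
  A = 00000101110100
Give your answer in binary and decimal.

Mask = 1 << 9 = 00001000000000
Bit 9 of A is 0, so OR-ing with the mask flips it to 1.
  00000101110100
| 00001000000000
----------------
  00001101110100

Answer: 00001101110100 (884)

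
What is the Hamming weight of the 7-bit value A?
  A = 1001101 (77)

1001101
1-bits at positions (from bit 0 = LSB): 0, 2, 3, 6
Count = 4

Answer: 4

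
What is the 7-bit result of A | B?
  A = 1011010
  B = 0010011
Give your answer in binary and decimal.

Apply | to each column (1 where either bit is 1):
  1011010
| 0010011
---------
  1011011

Answer: 1011011 (91)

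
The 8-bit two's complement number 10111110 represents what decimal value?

MSB is 1, so the value is negative. Find the magnitude:
1. Invert bits:  01000001
2. Add 1:        01000010  = 66
3. Apply sign:   -66

Answer: -66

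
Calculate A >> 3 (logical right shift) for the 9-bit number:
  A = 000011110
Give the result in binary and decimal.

Logical shift right by 3: drop the bottom 3 bit(s), prepend 3 zero(s) on the left.
  000011110  ->  keep [000011], discard [110], prepend 000
= 000000011

Answer: 000000011 (3)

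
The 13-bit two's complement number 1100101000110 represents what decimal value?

MSB is 1, so the value is negative. Find the magnitude:
1. Invert bits:  0011010111001
2. Add 1:        0011010111010  = 1722
3. Apply sign:   -1722

Answer: -1722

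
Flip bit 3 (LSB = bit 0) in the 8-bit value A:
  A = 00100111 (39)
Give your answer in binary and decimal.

Mask = 1 << 3 = 00001000
Bit 3 of A is 0; XOR with the mask flips it to 1.
  00100111
^ 00001000
----------
  00101111

Answer: 00101111 (47)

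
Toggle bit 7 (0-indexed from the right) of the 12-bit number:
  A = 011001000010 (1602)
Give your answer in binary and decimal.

Mask = 1 << 7 = 000010000000
Bit 7 of A is 0; XOR with the mask flips it to 1.
  011001000010
^ 000010000000
--------------
  011011000010

Answer: 011011000010 (1730)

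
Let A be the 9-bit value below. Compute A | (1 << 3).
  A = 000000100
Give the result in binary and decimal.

Mask = 1 << 3 = 000001000
Bit 3 of A is 0, so OR-ing with the mask flips it to 1.
  000000100
| 000001000
-----------
  000001100

Answer: 000001100 (12)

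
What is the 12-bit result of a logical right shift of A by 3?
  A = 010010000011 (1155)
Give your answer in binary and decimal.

Logical shift right by 3: drop the bottom 3 bit(s), prepend 3 zero(s) on the left.
  010010000011  ->  keep [010010000], discard [011], prepend 000
= 000010010000

Answer: 000010010000 (144)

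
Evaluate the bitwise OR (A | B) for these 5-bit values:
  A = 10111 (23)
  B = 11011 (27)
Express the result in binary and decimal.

Apply | to each column (1 where either bit is 1):
  10111
| 11011
-------
  11111

Answer: 11111 (31)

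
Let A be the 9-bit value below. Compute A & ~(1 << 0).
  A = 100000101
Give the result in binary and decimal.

Mask = ~(1 << 0) = 111111110
Bit 0 of A is 1, so AND-ing with the mask clears it to 0.
  100000101
& 111111110
-----------
  100000100

Answer: 100000100 (260)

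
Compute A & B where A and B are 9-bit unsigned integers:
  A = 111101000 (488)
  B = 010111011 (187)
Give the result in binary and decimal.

Apply & to each column (1 only where both bits are 1):
  111101000
& 010111011
-----------
  010101000

Answer: 010101000 (168)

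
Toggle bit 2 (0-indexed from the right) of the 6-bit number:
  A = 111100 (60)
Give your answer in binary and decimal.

Mask = 1 << 2 = 000100
Bit 2 of A is 1; XOR with the mask flips it to 0.
  111100
^ 000100
--------
  111000

Answer: 111000 (56)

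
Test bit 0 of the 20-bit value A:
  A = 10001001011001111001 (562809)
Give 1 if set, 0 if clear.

Bit 0 is the 1st from the right.
  10001001011001111001
                     ^
That bit is 1.

Answer: 1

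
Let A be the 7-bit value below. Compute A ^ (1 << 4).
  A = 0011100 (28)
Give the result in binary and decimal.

Mask = 1 << 4 = 0010000
Bit 4 of A is 1; XOR with the mask flips it to 0.
  0011100
^ 0010000
---------
  0001100

Answer: 0001100 (12)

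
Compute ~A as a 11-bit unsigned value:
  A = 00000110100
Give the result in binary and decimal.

Flip each bit (0->1, 1->0):
  00000110100
  11111001011

Answer: 11111001011 (1995)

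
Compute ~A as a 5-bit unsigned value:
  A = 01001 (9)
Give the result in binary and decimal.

Flip each bit (0->1, 1->0):
  01001
  10110

Answer: 10110 (22)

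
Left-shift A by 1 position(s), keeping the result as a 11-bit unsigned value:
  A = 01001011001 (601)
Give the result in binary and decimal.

Shift left by 1: drop the top 1 bit(s), append 1 zero(s) on the right.
  01001011001  ->  discard [0], keep [1001011001], append 0
= 10010110010

Answer: 10010110010 (1202)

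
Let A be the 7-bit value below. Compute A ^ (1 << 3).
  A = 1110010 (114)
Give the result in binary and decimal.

Mask = 1 << 3 = 0001000
Bit 3 of A is 0; XOR with the mask flips it to 1.
  1110010
^ 0001000
---------
  1111010

Answer: 1111010 (122)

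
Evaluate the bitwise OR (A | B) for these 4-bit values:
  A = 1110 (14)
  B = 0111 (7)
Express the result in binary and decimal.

Apply | to each column (1 where either bit is 1):
  1110
| 0111
------
  1111

Answer: 1111 (15)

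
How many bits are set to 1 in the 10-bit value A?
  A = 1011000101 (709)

1011000101
1-bits at positions (from bit 0 = LSB): 0, 2, 6, 7, 9
Count = 5

Answer: 5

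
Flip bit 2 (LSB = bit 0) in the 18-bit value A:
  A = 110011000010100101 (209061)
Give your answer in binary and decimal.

Mask = 1 << 2 = 000000000000000100
Bit 2 of A is 1; XOR with the mask flips it to 0.
  110011000010100101
^ 000000000000000100
--------------------
  110011000010100001

Answer: 110011000010100001 (209057)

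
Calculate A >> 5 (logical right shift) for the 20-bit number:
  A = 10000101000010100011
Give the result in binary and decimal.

Logical shift right by 5: drop the bottom 5 bit(s), prepend 5 zero(s) on the left.
  10000101000010100011  ->  keep [100001010000101], discard [00011], prepend 00000
= 00000100001010000101

Answer: 00000100001010000101 (17029)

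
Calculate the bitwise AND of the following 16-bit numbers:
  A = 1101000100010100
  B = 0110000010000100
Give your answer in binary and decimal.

Apply & to each column (1 only where both bits are 1):
  1101000100010100
& 0110000010000100
------------------
  0100000000000100

Answer: 0100000000000100 (16388)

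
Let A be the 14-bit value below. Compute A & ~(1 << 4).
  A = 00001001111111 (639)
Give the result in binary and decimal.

Mask = ~(1 << 4) = 11111111101111
Bit 4 of A is 1, so AND-ing with the mask clears it to 0.
  00001001111111
& 11111111101111
----------------
  00001001101111

Answer: 00001001101111 (623)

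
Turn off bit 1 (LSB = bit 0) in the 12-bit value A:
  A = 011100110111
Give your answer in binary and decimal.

Mask = ~(1 << 1) = 111111111101
Bit 1 of A is 1, so AND-ing with the mask clears it to 0.
  011100110111
& 111111111101
--------------
  011100110101

Answer: 011100110101 (1845)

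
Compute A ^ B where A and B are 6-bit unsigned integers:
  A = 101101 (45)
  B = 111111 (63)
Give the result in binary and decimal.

Apply ^ to each column (1 where bits differ):
  101101
^ 111111
--------
  010010

Answer: 010010 (18)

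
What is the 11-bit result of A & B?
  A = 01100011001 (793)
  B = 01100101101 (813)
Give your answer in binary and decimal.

Apply & to each column (1 only where both bits are 1):
  01100011001
& 01100101101
-------------
  01100001001

Answer: 01100001001 (777)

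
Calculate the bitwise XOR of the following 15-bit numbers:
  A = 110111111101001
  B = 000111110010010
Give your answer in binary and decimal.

Apply ^ to each column (1 where bits differ):
  110111111101001
^ 000111110010010
-----------------
  110000001111011

Answer: 110000001111011 (24699)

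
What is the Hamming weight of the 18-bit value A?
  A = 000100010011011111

000100010011011111
1-bits at positions (from bit 0 = LSB): 0, 1, 2, 3, 4, 6, 7, 10, 14
Count = 9

Answer: 9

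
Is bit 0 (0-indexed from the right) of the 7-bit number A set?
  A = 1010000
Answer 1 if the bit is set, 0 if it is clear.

Bit 0 is the 1st from the right.
  1010000
        ^
That bit is 0.

Answer: 0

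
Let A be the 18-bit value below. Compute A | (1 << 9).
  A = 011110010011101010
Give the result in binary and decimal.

Mask = 1 << 9 = 000000001000000000
Bit 9 of A is 0, so OR-ing with the mask flips it to 1.
  011110010011101010
| 000000001000000000
--------------------
  011110011011101010

Answer: 011110011011101010 (124650)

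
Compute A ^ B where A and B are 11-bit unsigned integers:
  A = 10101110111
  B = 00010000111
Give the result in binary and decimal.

Apply ^ to each column (1 where bits differ):
  10101110111
^ 00010000111
-------------
  10111110000

Answer: 10111110000 (1520)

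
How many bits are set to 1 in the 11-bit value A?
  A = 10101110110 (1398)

10101110110
1-bits at positions (from bit 0 = LSB): 1, 2, 4, 5, 6, 8, 10
Count = 7

Answer: 7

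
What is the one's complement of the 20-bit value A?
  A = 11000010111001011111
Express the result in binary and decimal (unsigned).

Flip each bit (0->1, 1->0):
  11000010111001011111
  00111101000110100000

Answer: 00111101000110100000 (250272)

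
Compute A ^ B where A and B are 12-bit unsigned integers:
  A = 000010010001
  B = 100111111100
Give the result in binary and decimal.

Apply ^ to each column (1 where bits differ):
  000010010001
^ 100111111100
--------------
  100101101101

Answer: 100101101101 (2413)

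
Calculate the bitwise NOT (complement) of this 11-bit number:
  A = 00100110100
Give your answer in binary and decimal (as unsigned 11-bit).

Flip each bit (0->1, 1->0):
  00100110100
  11011001011

Answer: 11011001011 (1739)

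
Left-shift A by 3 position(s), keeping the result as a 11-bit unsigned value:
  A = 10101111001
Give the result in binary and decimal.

Shift left by 3: drop the top 3 bit(s), append 3 zero(s) on the right.
  10101111001  ->  discard [101], keep [01111001], append 000
= 01111001000

Answer: 01111001000 (968)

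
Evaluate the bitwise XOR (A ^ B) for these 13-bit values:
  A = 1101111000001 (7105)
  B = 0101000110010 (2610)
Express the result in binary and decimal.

Apply ^ to each column (1 where bits differ):
  1101111000001
^ 0101000110010
---------------
  1000111110011

Answer: 1000111110011 (4595)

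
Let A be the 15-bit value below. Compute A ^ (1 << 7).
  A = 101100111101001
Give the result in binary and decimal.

Mask = 1 << 7 = 000000010000000
Bit 7 of A is 1; XOR with the mask flips it to 0.
  101100111101001
^ 000000010000000
-----------------
  101100101101001

Answer: 101100101101001 (22889)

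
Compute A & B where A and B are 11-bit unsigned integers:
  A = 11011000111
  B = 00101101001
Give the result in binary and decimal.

Apply & to each column (1 only where both bits are 1):
  11011000111
& 00101101001
-------------
  00001000001

Answer: 00001000001 (65)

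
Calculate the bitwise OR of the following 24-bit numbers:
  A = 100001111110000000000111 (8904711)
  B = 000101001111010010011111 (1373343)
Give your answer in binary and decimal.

Apply | to each column (1 where either bit is 1):
  100001111110000000000111
| 000101001111010010011111
--------------------------
  100101111111010010011111

Answer: 100101111111010010011111 (9958559)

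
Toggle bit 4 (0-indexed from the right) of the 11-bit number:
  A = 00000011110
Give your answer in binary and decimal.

Mask = 1 << 4 = 00000010000
Bit 4 of A is 1; XOR with the mask flips it to 0.
  00000011110
^ 00000010000
-------------
  00000001110

Answer: 00000001110 (14)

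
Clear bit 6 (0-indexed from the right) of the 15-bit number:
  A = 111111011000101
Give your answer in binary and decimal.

Mask = ~(1 << 6) = 111111110111111
Bit 6 of A is 1, so AND-ing with the mask clears it to 0.
  111111011000101
& 111111110111111
-----------------
  111111010000101

Answer: 111111010000101 (32389)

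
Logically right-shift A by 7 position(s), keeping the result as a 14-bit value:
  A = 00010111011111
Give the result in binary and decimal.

Logical shift right by 7: drop the bottom 7 bit(s), prepend 7 zero(s) on the left.
  00010111011111  ->  keep [0001011], discard [1011111], prepend 0000000
= 00000000001011

Answer: 00000000001011 (11)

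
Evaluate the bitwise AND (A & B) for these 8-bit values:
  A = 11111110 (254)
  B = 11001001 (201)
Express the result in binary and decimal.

Apply & to each column (1 only where both bits are 1):
  11111110
& 11001001
----------
  11001000

Answer: 11001000 (200)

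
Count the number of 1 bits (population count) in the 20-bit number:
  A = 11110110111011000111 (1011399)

11110110111011000111
1-bits at positions (from bit 0 = LSB): 0, 1, 2, 6, 7, 9, 10, 11, 13, 14, 16, 17, 18, 19
Count = 14

Answer: 14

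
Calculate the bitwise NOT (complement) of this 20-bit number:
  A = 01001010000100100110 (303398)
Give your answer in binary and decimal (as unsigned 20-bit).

Flip each bit (0->1, 1->0):
  01001010000100100110
  10110101111011011001

Answer: 10110101111011011001 (745177)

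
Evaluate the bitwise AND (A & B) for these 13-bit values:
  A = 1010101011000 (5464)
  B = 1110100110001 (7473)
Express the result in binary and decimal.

Apply & to each column (1 only where both bits are 1):
  1010101011000
& 1110100110001
---------------
  1010100010000

Answer: 1010100010000 (5392)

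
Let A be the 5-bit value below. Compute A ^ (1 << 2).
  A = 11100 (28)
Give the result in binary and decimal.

Mask = 1 << 2 = 00100
Bit 2 of A is 1; XOR with the mask flips it to 0.
  11100
^ 00100
-------
  11000

Answer: 11000 (24)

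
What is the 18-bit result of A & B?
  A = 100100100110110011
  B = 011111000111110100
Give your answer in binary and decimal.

Apply & to each column (1 only where both bits are 1):
  100100100110110011
& 011111000111110100
--------------------
  000100000110110000

Answer: 000100000110110000 (16816)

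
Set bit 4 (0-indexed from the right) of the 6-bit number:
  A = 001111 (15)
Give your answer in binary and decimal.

Mask = 1 << 4 = 010000
Bit 4 of A is 0, so OR-ing with the mask flips it to 1.
  001111
| 010000
--------
  011111

Answer: 011111 (31)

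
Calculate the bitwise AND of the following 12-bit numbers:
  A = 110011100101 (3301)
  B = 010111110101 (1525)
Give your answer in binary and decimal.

Apply & to each column (1 only where both bits are 1):
  110011100101
& 010111110101
--------------
  010011100101

Answer: 010011100101 (1253)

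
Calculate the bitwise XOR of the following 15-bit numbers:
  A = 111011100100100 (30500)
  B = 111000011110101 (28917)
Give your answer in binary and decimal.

Apply ^ to each column (1 where bits differ):
  111011100100100
^ 111000011110101
-----------------
  000011111010001

Answer: 000011111010001 (2001)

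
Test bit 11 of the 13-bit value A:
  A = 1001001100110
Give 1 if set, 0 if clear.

Bit 11 is the 12th from the right.
  1001001100110
   ^
That bit is 0.

Answer: 0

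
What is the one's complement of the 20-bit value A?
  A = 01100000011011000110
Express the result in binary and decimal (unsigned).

Flip each bit (0->1, 1->0):
  01100000011011000110
  10011111100100111001

Answer: 10011111100100111001 (653625)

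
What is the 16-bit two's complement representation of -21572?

1. Binary of +21572:  0101010001000100
2. Invert bits:     1010101110111011
3. Add 1:           1010101110111100

Answer: 1010101110111100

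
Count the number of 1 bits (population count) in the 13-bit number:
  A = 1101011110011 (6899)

1101011110011
1-bits at positions (from bit 0 = LSB): 0, 1, 4, 5, 6, 7, 9, 11, 12
Count = 9

Answer: 9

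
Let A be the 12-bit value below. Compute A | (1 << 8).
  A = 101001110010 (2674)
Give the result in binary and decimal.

Mask = 1 << 8 = 000100000000
Bit 8 of A is 0, so OR-ing with the mask flips it to 1.
  101001110010
| 000100000000
--------------
  101101110010

Answer: 101101110010 (2930)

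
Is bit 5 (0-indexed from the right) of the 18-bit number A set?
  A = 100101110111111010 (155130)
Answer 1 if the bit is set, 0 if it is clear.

Bit 5 is the 6th from the right.
  100101110111111010
              ^
That bit is 1.

Answer: 1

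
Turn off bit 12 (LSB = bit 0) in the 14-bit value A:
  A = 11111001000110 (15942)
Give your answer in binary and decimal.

Mask = ~(1 << 12) = 10111111111111
Bit 12 of A is 1, so AND-ing with the mask clears it to 0.
  11111001000110
& 10111111111111
----------------
  10111001000110

Answer: 10111001000110 (11846)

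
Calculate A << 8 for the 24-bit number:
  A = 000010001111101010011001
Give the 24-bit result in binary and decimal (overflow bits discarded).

Shift left by 8: drop the top 8 bit(s), append 8 zero(s) on the right.
  000010001111101010011001  ->  discard [00001000], keep [1111101010011001], append 00000000
= 111110101001100100000000

Answer: 111110101001100100000000 (16423168)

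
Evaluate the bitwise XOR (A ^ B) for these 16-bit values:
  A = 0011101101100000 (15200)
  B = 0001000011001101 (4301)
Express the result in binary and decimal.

Apply ^ to each column (1 where bits differ):
  0011101101100000
^ 0001000011001101
------------------
  0010101110101101

Answer: 0010101110101101 (11181)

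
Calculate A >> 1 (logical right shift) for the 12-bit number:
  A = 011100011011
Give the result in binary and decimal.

Logical shift right by 1: drop the bottom 1 bit(s), prepend 1 zero(s) on the left.
  011100011011  ->  keep [01110001101], discard [1], prepend 0
= 001110001101

Answer: 001110001101 (909)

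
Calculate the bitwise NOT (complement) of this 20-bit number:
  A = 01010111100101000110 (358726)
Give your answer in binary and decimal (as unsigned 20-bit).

Flip each bit (0->1, 1->0):
  01010111100101000110
  10101000011010111001

Answer: 10101000011010111001 (689849)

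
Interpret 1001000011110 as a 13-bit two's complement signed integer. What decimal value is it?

MSB is 1, so the value is negative. Find the magnitude:
1. Invert bits:  0110111100001
2. Add 1:        0110111100010  = 3554
3. Apply sign:   -3554

Answer: -3554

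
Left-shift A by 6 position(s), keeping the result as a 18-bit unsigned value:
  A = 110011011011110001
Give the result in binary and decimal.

Shift left by 6: drop the top 6 bit(s), append 6 zero(s) on the right.
  110011011011110001  ->  discard [110011], keep [011011110001], append 000000
= 011011110001000000

Answer: 011011110001000000 (113728)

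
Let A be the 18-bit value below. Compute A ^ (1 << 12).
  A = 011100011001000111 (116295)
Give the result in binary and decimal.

Mask = 1 << 12 = 000001000000000000
Bit 12 of A is 0; XOR with the mask flips it to 1.
  011100011001000111
^ 000001000000000000
--------------------
  011101011001000111

Answer: 011101011001000111 (120391)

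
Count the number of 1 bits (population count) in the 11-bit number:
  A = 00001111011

00001111011
1-bits at positions (from bit 0 = LSB): 0, 1, 3, 4, 5, 6
Count = 6

Answer: 6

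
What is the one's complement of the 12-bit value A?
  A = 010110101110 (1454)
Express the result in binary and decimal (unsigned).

Flip each bit (0->1, 1->0):
  010110101110
  101001010001

Answer: 101001010001 (2641)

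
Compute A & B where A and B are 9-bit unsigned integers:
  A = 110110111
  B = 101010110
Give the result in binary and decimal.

Apply & to each column (1 only where both bits are 1):
  110110111
& 101010110
-----------
  100010110

Answer: 100010110 (278)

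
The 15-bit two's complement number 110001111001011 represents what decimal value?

MSB is 1, so the value is negative. Find the magnitude:
1. Invert bits:  001110000110100
2. Add 1:        001110000110101  = 7221
3. Apply sign:   -7221

Answer: -7221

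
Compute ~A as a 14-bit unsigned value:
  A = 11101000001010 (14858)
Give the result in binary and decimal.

Flip each bit (0->1, 1->0):
  11101000001010
  00010111110101

Answer: 00010111110101 (1525)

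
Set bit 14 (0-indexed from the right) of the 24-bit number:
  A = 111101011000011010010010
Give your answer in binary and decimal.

Mask = 1 << 14 = 000000000100000000000000
Bit 14 of A is 0, so OR-ing with the mask flips it to 1.
  111101011000011010010010
| 000000000100000000000000
--------------------------
  111101011100011010010010

Answer: 111101011100011010010010 (16107154)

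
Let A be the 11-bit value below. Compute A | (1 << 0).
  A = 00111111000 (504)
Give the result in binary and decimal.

Mask = 1 << 0 = 00000000001
Bit 0 of A is 0, so OR-ing with the mask flips it to 1.
  00111111000
| 00000000001
-------------
  00111111001

Answer: 00111111001 (505)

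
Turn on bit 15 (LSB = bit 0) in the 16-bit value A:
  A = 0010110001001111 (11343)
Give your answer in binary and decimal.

Mask = 1 << 15 = 1000000000000000
Bit 15 of A is 0, so OR-ing with the mask flips it to 1.
  0010110001001111
| 1000000000000000
------------------
  1010110001001111

Answer: 1010110001001111 (44111)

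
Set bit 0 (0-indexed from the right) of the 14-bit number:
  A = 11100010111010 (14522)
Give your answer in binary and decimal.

Mask = 1 << 0 = 00000000000001
Bit 0 of A is 0, so OR-ing with the mask flips it to 1.
  11100010111010
| 00000000000001
----------------
  11100010111011

Answer: 11100010111011 (14523)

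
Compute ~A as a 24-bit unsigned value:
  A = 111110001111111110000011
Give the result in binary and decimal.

Flip each bit (0->1, 1->0):
  111110001111111110000011
  000001110000000001111100

Answer: 000001110000000001111100 (458876)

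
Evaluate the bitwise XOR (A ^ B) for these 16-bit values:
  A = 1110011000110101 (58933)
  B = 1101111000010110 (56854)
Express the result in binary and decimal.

Apply ^ to each column (1 where bits differ):
  1110011000110101
^ 1101111000010110
------------------
  0011100000100011

Answer: 0011100000100011 (14371)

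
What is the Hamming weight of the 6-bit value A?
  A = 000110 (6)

000110
1-bits at positions (from bit 0 = LSB): 1, 2
Count = 2

Answer: 2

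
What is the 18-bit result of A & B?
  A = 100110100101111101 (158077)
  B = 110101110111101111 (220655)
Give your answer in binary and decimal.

Apply & to each column (1 only where both bits are 1):
  100110100101111101
& 110101110111101111
--------------------
  100100100101101101

Answer: 100100100101101101 (149869)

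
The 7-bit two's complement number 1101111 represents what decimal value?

MSB is 1, so the value is negative. Find the magnitude:
1. Invert bits:  0010000
2. Add 1:        0010001  = 17
3. Apply sign:   -17

Answer: -17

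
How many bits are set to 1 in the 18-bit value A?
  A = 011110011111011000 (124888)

011110011111011000
1-bits at positions (from bit 0 = LSB): 3, 4, 6, 7, 8, 9, 10, 13, 14, 15, 16
Count = 11

Answer: 11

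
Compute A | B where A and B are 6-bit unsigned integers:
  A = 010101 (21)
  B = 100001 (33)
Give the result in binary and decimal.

Apply | to each column (1 where either bit is 1):
  010101
| 100001
--------
  110101

Answer: 110101 (53)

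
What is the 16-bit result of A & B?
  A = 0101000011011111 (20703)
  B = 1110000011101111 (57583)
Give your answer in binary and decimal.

Apply & to each column (1 only where both bits are 1):
  0101000011011111
& 1110000011101111
------------------
  0100000011001111

Answer: 0100000011001111 (16591)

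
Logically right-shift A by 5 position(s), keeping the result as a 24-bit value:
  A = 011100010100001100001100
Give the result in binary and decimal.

Logical shift right by 5: drop the bottom 5 bit(s), prepend 5 zero(s) on the left.
  011100010100001100001100  ->  keep [0111000101000011000], discard [01100], prepend 00000
= 000000111000101000011000

Answer: 000000111000101000011000 (231960)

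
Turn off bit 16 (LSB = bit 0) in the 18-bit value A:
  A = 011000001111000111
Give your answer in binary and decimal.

Mask = ~(1 << 16) = 101111111111111111
Bit 16 of A is 1, so AND-ing with the mask clears it to 0.
  011000001111000111
& 101111111111111111
--------------------
  001000001111000111

Answer: 001000001111000111 (33735)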